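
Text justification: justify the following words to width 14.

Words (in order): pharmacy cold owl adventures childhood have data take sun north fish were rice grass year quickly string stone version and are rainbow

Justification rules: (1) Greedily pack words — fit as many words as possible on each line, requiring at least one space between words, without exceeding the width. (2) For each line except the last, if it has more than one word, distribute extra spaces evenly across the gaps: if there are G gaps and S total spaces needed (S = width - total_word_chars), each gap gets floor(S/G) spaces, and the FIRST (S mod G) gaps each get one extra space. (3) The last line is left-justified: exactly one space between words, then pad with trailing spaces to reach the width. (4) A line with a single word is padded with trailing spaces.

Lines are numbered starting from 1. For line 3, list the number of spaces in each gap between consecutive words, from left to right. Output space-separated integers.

Line 1: ['pharmacy', 'cold'] (min_width=13, slack=1)
Line 2: ['owl', 'adventures'] (min_width=14, slack=0)
Line 3: ['childhood', 'have'] (min_width=14, slack=0)
Line 4: ['data', 'take', 'sun'] (min_width=13, slack=1)
Line 5: ['north', 'fish'] (min_width=10, slack=4)
Line 6: ['were', 'rice'] (min_width=9, slack=5)
Line 7: ['grass', 'year'] (min_width=10, slack=4)
Line 8: ['quickly', 'string'] (min_width=14, slack=0)
Line 9: ['stone', 'version'] (min_width=13, slack=1)
Line 10: ['and', 'are'] (min_width=7, slack=7)
Line 11: ['rainbow'] (min_width=7, slack=7)

Answer: 1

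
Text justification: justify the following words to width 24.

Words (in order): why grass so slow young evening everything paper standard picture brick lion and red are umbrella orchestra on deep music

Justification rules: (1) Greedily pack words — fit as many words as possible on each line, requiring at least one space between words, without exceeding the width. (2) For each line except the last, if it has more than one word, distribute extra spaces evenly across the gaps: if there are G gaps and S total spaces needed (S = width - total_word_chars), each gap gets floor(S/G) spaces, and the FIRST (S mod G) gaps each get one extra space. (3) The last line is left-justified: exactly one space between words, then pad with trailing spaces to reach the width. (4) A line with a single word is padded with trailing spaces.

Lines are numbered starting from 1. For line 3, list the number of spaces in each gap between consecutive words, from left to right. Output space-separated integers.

Answer: 2 2

Derivation:
Line 1: ['why', 'grass', 'so', 'slow', 'young'] (min_width=23, slack=1)
Line 2: ['evening', 'everything', 'paper'] (min_width=24, slack=0)
Line 3: ['standard', 'picture', 'brick'] (min_width=22, slack=2)
Line 4: ['lion', 'and', 'red', 'are'] (min_width=16, slack=8)
Line 5: ['umbrella', 'orchestra', 'on'] (min_width=21, slack=3)
Line 6: ['deep', 'music'] (min_width=10, slack=14)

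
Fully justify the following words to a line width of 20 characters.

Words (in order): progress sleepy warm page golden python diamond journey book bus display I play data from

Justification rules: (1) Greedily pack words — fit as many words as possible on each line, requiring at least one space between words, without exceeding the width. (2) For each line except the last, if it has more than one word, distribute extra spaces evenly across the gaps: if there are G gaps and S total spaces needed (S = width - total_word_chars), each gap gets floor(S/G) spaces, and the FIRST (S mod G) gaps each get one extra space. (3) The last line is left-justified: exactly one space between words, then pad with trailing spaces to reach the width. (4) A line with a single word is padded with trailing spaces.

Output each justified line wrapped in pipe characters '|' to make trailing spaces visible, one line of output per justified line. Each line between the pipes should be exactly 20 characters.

Line 1: ['progress', 'sleepy', 'warm'] (min_width=20, slack=0)
Line 2: ['page', 'golden', 'python'] (min_width=18, slack=2)
Line 3: ['diamond', 'journey', 'book'] (min_width=20, slack=0)
Line 4: ['bus', 'display', 'I', 'play'] (min_width=18, slack=2)
Line 5: ['data', 'from'] (min_width=9, slack=11)

Answer: |progress sleepy warm|
|page  golden  python|
|diamond journey book|
|bus  display  I play|
|data from           |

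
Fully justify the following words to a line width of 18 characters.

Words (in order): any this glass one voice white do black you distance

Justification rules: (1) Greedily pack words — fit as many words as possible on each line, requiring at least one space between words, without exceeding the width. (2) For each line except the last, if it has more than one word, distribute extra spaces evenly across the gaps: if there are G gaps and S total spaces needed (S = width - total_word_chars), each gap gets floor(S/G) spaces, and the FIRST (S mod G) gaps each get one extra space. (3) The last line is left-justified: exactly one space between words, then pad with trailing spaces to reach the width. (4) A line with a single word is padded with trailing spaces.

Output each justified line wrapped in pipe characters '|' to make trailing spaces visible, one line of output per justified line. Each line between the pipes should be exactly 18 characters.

Line 1: ['any', 'this', 'glass', 'one'] (min_width=18, slack=0)
Line 2: ['voice', 'white', 'do'] (min_width=14, slack=4)
Line 3: ['black', 'you', 'distance'] (min_width=18, slack=0)

Answer: |any this glass one|
|voice   white   do|
|black you distance|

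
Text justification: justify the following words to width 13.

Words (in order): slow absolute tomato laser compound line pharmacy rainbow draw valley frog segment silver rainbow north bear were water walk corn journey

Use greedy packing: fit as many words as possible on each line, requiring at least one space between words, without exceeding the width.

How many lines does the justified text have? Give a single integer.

Line 1: ['slow', 'absolute'] (min_width=13, slack=0)
Line 2: ['tomato', 'laser'] (min_width=12, slack=1)
Line 3: ['compound', 'line'] (min_width=13, slack=0)
Line 4: ['pharmacy'] (min_width=8, slack=5)
Line 5: ['rainbow', 'draw'] (min_width=12, slack=1)
Line 6: ['valley', 'frog'] (min_width=11, slack=2)
Line 7: ['segment'] (min_width=7, slack=6)
Line 8: ['silver'] (min_width=6, slack=7)
Line 9: ['rainbow', 'north'] (min_width=13, slack=0)
Line 10: ['bear', 'were'] (min_width=9, slack=4)
Line 11: ['water', 'walk'] (min_width=10, slack=3)
Line 12: ['corn', 'journey'] (min_width=12, slack=1)
Total lines: 12

Answer: 12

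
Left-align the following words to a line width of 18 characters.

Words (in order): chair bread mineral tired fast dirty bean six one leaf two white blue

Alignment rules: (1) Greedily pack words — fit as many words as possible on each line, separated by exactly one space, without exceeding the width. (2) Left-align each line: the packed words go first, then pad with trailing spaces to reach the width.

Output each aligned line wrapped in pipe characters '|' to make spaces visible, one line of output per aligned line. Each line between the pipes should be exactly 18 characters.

Line 1: ['chair', 'bread'] (min_width=11, slack=7)
Line 2: ['mineral', 'tired', 'fast'] (min_width=18, slack=0)
Line 3: ['dirty', 'bean', 'six', 'one'] (min_width=18, slack=0)
Line 4: ['leaf', 'two', 'white'] (min_width=14, slack=4)
Line 5: ['blue'] (min_width=4, slack=14)

Answer: |chair bread       |
|mineral tired fast|
|dirty bean six one|
|leaf two white    |
|blue              |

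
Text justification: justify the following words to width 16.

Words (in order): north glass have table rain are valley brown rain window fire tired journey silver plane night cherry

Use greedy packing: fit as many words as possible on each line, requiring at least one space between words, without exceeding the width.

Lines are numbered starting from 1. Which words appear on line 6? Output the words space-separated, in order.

Line 1: ['north', 'glass', 'have'] (min_width=16, slack=0)
Line 2: ['table', 'rain', 'are'] (min_width=14, slack=2)
Line 3: ['valley', 'brown'] (min_width=12, slack=4)
Line 4: ['rain', 'window', 'fire'] (min_width=16, slack=0)
Line 5: ['tired', 'journey'] (min_width=13, slack=3)
Line 6: ['silver', 'plane'] (min_width=12, slack=4)
Line 7: ['night', 'cherry'] (min_width=12, slack=4)

Answer: silver plane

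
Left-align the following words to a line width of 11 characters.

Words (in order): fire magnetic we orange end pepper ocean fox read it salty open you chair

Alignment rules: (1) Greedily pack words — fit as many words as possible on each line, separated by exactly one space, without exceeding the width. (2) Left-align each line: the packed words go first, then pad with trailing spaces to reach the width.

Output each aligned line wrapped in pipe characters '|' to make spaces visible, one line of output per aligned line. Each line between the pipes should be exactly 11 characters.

Answer: |fire       |
|magnetic we|
|orange end |
|pepper     |
|ocean fox  |
|read it    |
|salty open |
|you chair  |

Derivation:
Line 1: ['fire'] (min_width=4, slack=7)
Line 2: ['magnetic', 'we'] (min_width=11, slack=0)
Line 3: ['orange', 'end'] (min_width=10, slack=1)
Line 4: ['pepper'] (min_width=6, slack=5)
Line 5: ['ocean', 'fox'] (min_width=9, slack=2)
Line 6: ['read', 'it'] (min_width=7, slack=4)
Line 7: ['salty', 'open'] (min_width=10, slack=1)
Line 8: ['you', 'chair'] (min_width=9, slack=2)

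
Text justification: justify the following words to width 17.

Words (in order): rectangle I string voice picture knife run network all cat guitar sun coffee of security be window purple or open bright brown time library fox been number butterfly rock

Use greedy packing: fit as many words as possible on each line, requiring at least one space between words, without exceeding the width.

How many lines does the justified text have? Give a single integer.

Line 1: ['rectangle', 'I'] (min_width=11, slack=6)
Line 2: ['string', 'voice'] (min_width=12, slack=5)
Line 3: ['picture', 'knife', 'run'] (min_width=17, slack=0)
Line 4: ['network', 'all', 'cat'] (min_width=15, slack=2)
Line 5: ['guitar', 'sun', 'coffee'] (min_width=17, slack=0)
Line 6: ['of', 'security', 'be'] (min_width=14, slack=3)
Line 7: ['window', 'purple', 'or'] (min_width=16, slack=1)
Line 8: ['open', 'bright', 'brown'] (min_width=17, slack=0)
Line 9: ['time', 'library', 'fox'] (min_width=16, slack=1)
Line 10: ['been', 'number'] (min_width=11, slack=6)
Line 11: ['butterfly', 'rock'] (min_width=14, slack=3)
Total lines: 11

Answer: 11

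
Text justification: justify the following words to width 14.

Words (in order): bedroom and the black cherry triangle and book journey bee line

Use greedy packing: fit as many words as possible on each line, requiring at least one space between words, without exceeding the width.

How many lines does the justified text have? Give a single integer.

Line 1: ['bedroom', 'and'] (min_width=11, slack=3)
Line 2: ['the', 'black'] (min_width=9, slack=5)
Line 3: ['cherry'] (min_width=6, slack=8)
Line 4: ['triangle', 'and'] (min_width=12, slack=2)
Line 5: ['book', 'journey'] (min_width=12, slack=2)
Line 6: ['bee', 'line'] (min_width=8, slack=6)
Total lines: 6

Answer: 6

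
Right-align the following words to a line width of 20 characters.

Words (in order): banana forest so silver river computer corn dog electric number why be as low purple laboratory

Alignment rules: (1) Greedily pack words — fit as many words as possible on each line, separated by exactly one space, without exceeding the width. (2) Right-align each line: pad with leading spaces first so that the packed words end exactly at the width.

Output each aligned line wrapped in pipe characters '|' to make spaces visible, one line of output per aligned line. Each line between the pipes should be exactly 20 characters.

Answer: |    banana forest so|
|        silver river|
|   computer corn dog|
| electric number why|
|    be as low purple|
|          laboratory|

Derivation:
Line 1: ['banana', 'forest', 'so'] (min_width=16, slack=4)
Line 2: ['silver', 'river'] (min_width=12, slack=8)
Line 3: ['computer', 'corn', 'dog'] (min_width=17, slack=3)
Line 4: ['electric', 'number', 'why'] (min_width=19, slack=1)
Line 5: ['be', 'as', 'low', 'purple'] (min_width=16, slack=4)
Line 6: ['laboratory'] (min_width=10, slack=10)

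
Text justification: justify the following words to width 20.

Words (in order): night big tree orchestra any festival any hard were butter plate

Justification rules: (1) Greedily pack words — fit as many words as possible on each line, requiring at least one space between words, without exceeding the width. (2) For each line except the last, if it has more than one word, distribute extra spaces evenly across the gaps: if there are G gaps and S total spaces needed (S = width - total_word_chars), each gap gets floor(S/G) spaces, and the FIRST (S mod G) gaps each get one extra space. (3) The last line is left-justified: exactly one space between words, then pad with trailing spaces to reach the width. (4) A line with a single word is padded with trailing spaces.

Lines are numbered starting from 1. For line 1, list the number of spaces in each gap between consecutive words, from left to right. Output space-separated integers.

Line 1: ['night', 'big', 'tree'] (min_width=14, slack=6)
Line 2: ['orchestra', 'any'] (min_width=13, slack=7)
Line 3: ['festival', 'any', 'hard'] (min_width=17, slack=3)
Line 4: ['were', 'butter', 'plate'] (min_width=17, slack=3)

Answer: 4 4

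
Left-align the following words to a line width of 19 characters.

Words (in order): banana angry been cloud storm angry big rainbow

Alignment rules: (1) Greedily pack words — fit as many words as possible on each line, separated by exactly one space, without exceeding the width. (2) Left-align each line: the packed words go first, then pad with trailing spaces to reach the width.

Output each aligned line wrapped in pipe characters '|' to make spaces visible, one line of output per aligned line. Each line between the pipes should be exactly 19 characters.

Line 1: ['banana', 'angry', 'been'] (min_width=17, slack=2)
Line 2: ['cloud', 'storm', 'angry'] (min_width=17, slack=2)
Line 3: ['big', 'rainbow'] (min_width=11, slack=8)

Answer: |banana angry been  |
|cloud storm angry  |
|big rainbow        |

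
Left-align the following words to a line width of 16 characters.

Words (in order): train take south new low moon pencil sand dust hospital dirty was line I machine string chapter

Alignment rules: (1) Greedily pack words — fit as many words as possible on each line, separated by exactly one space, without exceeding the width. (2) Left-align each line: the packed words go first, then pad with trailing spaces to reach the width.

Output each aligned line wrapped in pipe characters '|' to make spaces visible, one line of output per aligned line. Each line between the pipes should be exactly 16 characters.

Answer: |train take south|
|new low moon    |
|pencil sand dust|
|hospital dirty  |
|was line I      |
|machine string  |
|chapter         |

Derivation:
Line 1: ['train', 'take', 'south'] (min_width=16, slack=0)
Line 2: ['new', 'low', 'moon'] (min_width=12, slack=4)
Line 3: ['pencil', 'sand', 'dust'] (min_width=16, slack=0)
Line 4: ['hospital', 'dirty'] (min_width=14, slack=2)
Line 5: ['was', 'line', 'I'] (min_width=10, slack=6)
Line 6: ['machine', 'string'] (min_width=14, slack=2)
Line 7: ['chapter'] (min_width=7, slack=9)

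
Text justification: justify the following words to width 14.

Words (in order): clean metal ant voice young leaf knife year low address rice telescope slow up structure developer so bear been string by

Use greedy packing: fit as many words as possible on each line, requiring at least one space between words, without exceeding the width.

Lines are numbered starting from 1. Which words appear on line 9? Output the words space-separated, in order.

Answer: bear been

Derivation:
Line 1: ['clean', 'metal'] (min_width=11, slack=3)
Line 2: ['ant', 'voice'] (min_width=9, slack=5)
Line 3: ['young', 'leaf'] (min_width=10, slack=4)
Line 4: ['knife', 'year', 'low'] (min_width=14, slack=0)
Line 5: ['address', 'rice'] (min_width=12, slack=2)
Line 6: ['telescope', 'slow'] (min_width=14, slack=0)
Line 7: ['up', 'structure'] (min_width=12, slack=2)
Line 8: ['developer', 'so'] (min_width=12, slack=2)
Line 9: ['bear', 'been'] (min_width=9, slack=5)
Line 10: ['string', 'by'] (min_width=9, slack=5)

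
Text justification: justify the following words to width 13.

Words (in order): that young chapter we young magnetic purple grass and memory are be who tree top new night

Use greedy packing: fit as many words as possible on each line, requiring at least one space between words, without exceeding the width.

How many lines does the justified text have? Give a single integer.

Line 1: ['that', 'young'] (min_width=10, slack=3)
Line 2: ['chapter', 'we'] (min_width=10, slack=3)
Line 3: ['young'] (min_width=5, slack=8)
Line 4: ['magnetic'] (min_width=8, slack=5)
Line 5: ['purple', 'grass'] (min_width=12, slack=1)
Line 6: ['and', 'memory'] (min_width=10, slack=3)
Line 7: ['are', 'be', 'who'] (min_width=10, slack=3)
Line 8: ['tree', 'top', 'new'] (min_width=12, slack=1)
Line 9: ['night'] (min_width=5, slack=8)
Total lines: 9

Answer: 9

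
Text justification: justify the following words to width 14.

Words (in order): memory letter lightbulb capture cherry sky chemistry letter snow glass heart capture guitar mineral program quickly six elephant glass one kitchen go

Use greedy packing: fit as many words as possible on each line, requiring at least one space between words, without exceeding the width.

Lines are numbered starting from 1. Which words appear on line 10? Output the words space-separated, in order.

Answer: quickly six

Derivation:
Line 1: ['memory', 'letter'] (min_width=13, slack=1)
Line 2: ['lightbulb'] (min_width=9, slack=5)
Line 3: ['capture', 'cherry'] (min_width=14, slack=0)
Line 4: ['sky', 'chemistry'] (min_width=13, slack=1)
Line 5: ['letter', 'snow'] (min_width=11, slack=3)
Line 6: ['glass', 'heart'] (min_width=11, slack=3)
Line 7: ['capture', 'guitar'] (min_width=14, slack=0)
Line 8: ['mineral'] (min_width=7, slack=7)
Line 9: ['program'] (min_width=7, slack=7)
Line 10: ['quickly', 'six'] (min_width=11, slack=3)
Line 11: ['elephant', 'glass'] (min_width=14, slack=0)
Line 12: ['one', 'kitchen', 'go'] (min_width=14, slack=0)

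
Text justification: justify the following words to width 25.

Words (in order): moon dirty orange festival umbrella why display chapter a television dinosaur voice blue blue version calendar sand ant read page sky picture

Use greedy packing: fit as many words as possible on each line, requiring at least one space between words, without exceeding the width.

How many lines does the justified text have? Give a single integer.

Line 1: ['moon', 'dirty', 'orange'] (min_width=17, slack=8)
Line 2: ['festival', 'umbrella', 'why'] (min_width=21, slack=4)
Line 3: ['display', 'chapter', 'a'] (min_width=17, slack=8)
Line 4: ['television', 'dinosaur', 'voice'] (min_width=25, slack=0)
Line 5: ['blue', 'blue', 'version'] (min_width=17, slack=8)
Line 6: ['calendar', 'sand', 'ant', 'read'] (min_width=22, slack=3)
Line 7: ['page', 'sky', 'picture'] (min_width=16, slack=9)
Total lines: 7

Answer: 7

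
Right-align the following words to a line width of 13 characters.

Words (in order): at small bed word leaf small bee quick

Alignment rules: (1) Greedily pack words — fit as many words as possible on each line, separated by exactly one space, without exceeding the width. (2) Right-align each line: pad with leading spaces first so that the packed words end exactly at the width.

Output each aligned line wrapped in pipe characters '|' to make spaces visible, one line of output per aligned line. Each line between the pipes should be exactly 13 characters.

Answer: | at small bed|
|    word leaf|
|    small bee|
|        quick|

Derivation:
Line 1: ['at', 'small', 'bed'] (min_width=12, slack=1)
Line 2: ['word', 'leaf'] (min_width=9, slack=4)
Line 3: ['small', 'bee'] (min_width=9, slack=4)
Line 4: ['quick'] (min_width=5, slack=8)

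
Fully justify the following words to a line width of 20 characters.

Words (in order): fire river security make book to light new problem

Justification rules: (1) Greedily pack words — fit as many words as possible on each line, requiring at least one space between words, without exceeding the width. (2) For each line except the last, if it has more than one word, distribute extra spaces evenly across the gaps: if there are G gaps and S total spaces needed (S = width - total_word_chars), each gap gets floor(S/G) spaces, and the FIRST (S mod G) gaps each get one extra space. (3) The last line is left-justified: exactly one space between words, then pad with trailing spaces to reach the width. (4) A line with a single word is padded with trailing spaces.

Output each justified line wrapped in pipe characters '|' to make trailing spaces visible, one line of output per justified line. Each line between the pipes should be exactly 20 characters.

Line 1: ['fire', 'river', 'security'] (min_width=19, slack=1)
Line 2: ['make', 'book', 'to', 'light'] (min_width=18, slack=2)
Line 3: ['new', 'problem'] (min_width=11, slack=9)

Answer: |fire  river security|
|make  book  to light|
|new problem         |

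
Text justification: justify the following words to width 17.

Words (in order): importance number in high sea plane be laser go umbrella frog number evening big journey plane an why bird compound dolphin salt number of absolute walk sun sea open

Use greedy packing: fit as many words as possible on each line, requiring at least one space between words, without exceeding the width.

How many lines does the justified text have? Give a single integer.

Answer: 11

Derivation:
Line 1: ['importance', 'number'] (min_width=17, slack=0)
Line 2: ['in', 'high', 'sea', 'plane'] (min_width=17, slack=0)
Line 3: ['be', 'laser', 'go'] (min_width=11, slack=6)
Line 4: ['umbrella', 'frog'] (min_width=13, slack=4)
Line 5: ['number', 'evening'] (min_width=14, slack=3)
Line 6: ['big', 'journey', 'plane'] (min_width=17, slack=0)
Line 7: ['an', 'why', 'bird'] (min_width=11, slack=6)
Line 8: ['compound', 'dolphin'] (min_width=16, slack=1)
Line 9: ['salt', 'number', 'of'] (min_width=14, slack=3)
Line 10: ['absolute', 'walk', 'sun'] (min_width=17, slack=0)
Line 11: ['sea', 'open'] (min_width=8, slack=9)
Total lines: 11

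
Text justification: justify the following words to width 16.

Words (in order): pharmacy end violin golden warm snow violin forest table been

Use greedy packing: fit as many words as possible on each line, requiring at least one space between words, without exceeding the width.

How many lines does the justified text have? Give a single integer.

Answer: 5

Derivation:
Line 1: ['pharmacy', 'end'] (min_width=12, slack=4)
Line 2: ['violin', 'golden'] (min_width=13, slack=3)
Line 3: ['warm', 'snow', 'violin'] (min_width=16, slack=0)
Line 4: ['forest', 'table'] (min_width=12, slack=4)
Line 5: ['been'] (min_width=4, slack=12)
Total lines: 5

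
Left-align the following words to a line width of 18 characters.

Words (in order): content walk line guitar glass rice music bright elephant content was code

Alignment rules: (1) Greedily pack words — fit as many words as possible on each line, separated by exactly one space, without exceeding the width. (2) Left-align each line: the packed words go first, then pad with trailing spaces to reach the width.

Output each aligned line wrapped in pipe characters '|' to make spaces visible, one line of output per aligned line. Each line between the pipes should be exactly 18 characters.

Answer: |content walk line |
|guitar glass rice |
|music bright      |
|elephant content  |
|was code          |

Derivation:
Line 1: ['content', 'walk', 'line'] (min_width=17, slack=1)
Line 2: ['guitar', 'glass', 'rice'] (min_width=17, slack=1)
Line 3: ['music', 'bright'] (min_width=12, slack=6)
Line 4: ['elephant', 'content'] (min_width=16, slack=2)
Line 5: ['was', 'code'] (min_width=8, slack=10)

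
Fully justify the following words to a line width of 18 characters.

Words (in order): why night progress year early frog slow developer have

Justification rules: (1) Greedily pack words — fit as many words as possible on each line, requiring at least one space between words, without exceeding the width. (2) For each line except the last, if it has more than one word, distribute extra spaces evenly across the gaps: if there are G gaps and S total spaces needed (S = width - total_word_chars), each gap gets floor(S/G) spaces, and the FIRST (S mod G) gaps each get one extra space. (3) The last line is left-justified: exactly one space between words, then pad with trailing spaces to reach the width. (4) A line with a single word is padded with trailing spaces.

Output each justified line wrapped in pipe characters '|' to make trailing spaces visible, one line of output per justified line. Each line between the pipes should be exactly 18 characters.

Line 1: ['why', 'night', 'progress'] (min_width=18, slack=0)
Line 2: ['year', 'early', 'frog'] (min_width=15, slack=3)
Line 3: ['slow', 'developer'] (min_width=14, slack=4)
Line 4: ['have'] (min_width=4, slack=14)

Answer: |why night progress|
|year   early  frog|
|slow     developer|
|have              |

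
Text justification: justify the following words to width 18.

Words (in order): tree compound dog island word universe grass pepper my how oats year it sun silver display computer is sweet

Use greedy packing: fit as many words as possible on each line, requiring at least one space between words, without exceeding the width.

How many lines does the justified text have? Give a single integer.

Line 1: ['tree', 'compound', 'dog'] (min_width=17, slack=1)
Line 2: ['island', 'word'] (min_width=11, slack=7)
Line 3: ['universe', 'grass'] (min_width=14, slack=4)
Line 4: ['pepper', 'my', 'how', 'oats'] (min_width=18, slack=0)
Line 5: ['year', 'it', 'sun', 'silver'] (min_width=18, slack=0)
Line 6: ['display', 'computer'] (min_width=16, slack=2)
Line 7: ['is', 'sweet'] (min_width=8, slack=10)
Total lines: 7

Answer: 7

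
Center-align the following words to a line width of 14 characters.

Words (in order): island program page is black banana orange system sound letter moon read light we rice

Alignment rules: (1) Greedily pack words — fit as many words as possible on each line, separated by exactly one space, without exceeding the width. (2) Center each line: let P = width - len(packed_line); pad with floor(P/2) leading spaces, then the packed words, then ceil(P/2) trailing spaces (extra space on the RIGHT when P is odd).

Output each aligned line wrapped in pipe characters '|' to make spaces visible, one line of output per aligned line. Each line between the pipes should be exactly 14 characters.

Line 1: ['island', 'program'] (min_width=14, slack=0)
Line 2: ['page', 'is', 'black'] (min_width=13, slack=1)
Line 3: ['banana', 'orange'] (min_width=13, slack=1)
Line 4: ['system', 'sound'] (min_width=12, slack=2)
Line 5: ['letter', 'moon'] (min_width=11, slack=3)
Line 6: ['read', 'light', 'we'] (min_width=13, slack=1)
Line 7: ['rice'] (min_width=4, slack=10)

Answer: |island program|
|page is black |
|banana orange |
| system sound |
| letter moon  |
|read light we |
|     rice     |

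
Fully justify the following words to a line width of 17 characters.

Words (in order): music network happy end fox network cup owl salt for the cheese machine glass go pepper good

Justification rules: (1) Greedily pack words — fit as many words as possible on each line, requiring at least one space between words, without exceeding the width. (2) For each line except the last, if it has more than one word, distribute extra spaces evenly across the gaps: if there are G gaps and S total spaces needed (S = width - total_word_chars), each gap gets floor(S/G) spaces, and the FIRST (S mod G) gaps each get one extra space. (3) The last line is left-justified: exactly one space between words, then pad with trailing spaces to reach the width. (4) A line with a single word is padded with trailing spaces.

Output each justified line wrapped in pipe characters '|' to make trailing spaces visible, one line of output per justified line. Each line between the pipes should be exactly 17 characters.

Line 1: ['music', 'network'] (min_width=13, slack=4)
Line 2: ['happy', 'end', 'fox'] (min_width=13, slack=4)
Line 3: ['network', 'cup', 'owl'] (min_width=15, slack=2)
Line 4: ['salt', 'for', 'the'] (min_width=12, slack=5)
Line 5: ['cheese', 'machine'] (min_width=14, slack=3)
Line 6: ['glass', 'go', 'pepper'] (min_width=15, slack=2)
Line 7: ['good'] (min_width=4, slack=13)

Answer: |music     network|
|happy   end   fox|
|network  cup  owl|
|salt    for   the|
|cheese    machine|
|glass  go  pepper|
|good             |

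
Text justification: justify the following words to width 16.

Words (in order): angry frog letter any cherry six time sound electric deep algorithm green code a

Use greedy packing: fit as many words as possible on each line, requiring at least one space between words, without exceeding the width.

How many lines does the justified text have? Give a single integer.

Answer: 6

Derivation:
Line 1: ['angry', 'frog'] (min_width=10, slack=6)
Line 2: ['letter', 'any'] (min_width=10, slack=6)
Line 3: ['cherry', 'six', 'time'] (min_width=15, slack=1)
Line 4: ['sound', 'electric'] (min_width=14, slack=2)
Line 5: ['deep', 'algorithm'] (min_width=14, slack=2)
Line 6: ['green', 'code', 'a'] (min_width=12, slack=4)
Total lines: 6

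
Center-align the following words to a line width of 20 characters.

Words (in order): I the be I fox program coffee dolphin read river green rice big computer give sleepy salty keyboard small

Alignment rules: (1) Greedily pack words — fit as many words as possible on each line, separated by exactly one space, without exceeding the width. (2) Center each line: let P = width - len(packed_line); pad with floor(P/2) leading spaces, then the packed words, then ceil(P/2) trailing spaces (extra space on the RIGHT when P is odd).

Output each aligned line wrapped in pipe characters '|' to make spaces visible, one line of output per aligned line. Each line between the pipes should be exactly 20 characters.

Line 1: ['I', 'the', 'be', 'I', 'fox'] (min_width=14, slack=6)
Line 2: ['program', 'coffee'] (min_width=14, slack=6)
Line 3: ['dolphin', 'read', 'river'] (min_width=18, slack=2)
Line 4: ['green', 'rice', 'big'] (min_width=14, slack=6)
Line 5: ['computer', 'give', 'sleepy'] (min_width=20, slack=0)
Line 6: ['salty', 'keyboard', 'small'] (min_width=20, slack=0)

Answer: |   I the be I fox   |
|   program coffee   |
| dolphin read river |
|   green rice big   |
|computer give sleepy|
|salty keyboard small|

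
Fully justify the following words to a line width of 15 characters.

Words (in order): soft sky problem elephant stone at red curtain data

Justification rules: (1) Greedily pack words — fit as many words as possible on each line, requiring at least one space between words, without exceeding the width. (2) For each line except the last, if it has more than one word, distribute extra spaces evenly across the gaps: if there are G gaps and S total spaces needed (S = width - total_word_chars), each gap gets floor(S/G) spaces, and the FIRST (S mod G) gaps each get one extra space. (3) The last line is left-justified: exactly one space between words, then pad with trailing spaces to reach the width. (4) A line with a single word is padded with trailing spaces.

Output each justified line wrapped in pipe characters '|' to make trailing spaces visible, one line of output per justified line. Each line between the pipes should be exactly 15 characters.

Answer: |soft        sky|
|problem        |
|elephant  stone|
|at  red curtain|
|data           |

Derivation:
Line 1: ['soft', 'sky'] (min_width=8, slack=7)
Line 2: ['problem'] (min_width=7, slack=8)
Line 3: ['elephant', 'stone'] (min_width=14, slack=1)
Line 4: ['at', 'red', 'curtain'] (min_width=14, slack=1)
Line 5: ['data'] (min_width=4, slack=11)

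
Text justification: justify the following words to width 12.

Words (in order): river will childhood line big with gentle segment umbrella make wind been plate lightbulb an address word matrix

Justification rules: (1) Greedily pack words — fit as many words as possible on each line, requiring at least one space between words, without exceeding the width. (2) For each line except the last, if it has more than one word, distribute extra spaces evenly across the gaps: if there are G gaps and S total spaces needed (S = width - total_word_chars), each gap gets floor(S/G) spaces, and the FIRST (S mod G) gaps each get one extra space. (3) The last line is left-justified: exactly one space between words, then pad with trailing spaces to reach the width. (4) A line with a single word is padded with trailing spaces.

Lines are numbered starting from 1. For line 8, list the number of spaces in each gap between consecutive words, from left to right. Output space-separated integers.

Line 1: ['river', 'will'] (min_width=10, slack=2)
Line 2: ['childhood'] (min_width=9, slack=3)
Line 3: ['line', 'big'] (min_width=8, slack=4)
Line 4: ['with', 'gentle'] (min_width=11, slack=1)
Line 5: ['segment'] (min_width=7, slack=5)
Line 6: ['umbrella'] (min_width=8, slack=4)
Line 7: ['make', 'wind'] (min_width=9, slack=3)
Line 8: ['been', 'plate'] (min_width=10, slack=2)
Line 9: ['lightbulb', 'an'] (min_width=12, slack=0)
Line 10: ['address', 'word'] (min_width=12, slack=0)
Line 11: ['matrix'] (min_width=6, slack=6)

Answer: 3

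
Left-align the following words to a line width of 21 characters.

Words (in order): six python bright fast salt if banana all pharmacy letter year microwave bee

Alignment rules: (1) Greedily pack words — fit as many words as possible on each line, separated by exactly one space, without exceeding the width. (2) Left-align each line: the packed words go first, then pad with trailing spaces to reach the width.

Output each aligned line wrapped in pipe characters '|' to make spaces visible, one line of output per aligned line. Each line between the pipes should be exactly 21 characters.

Answer: |six python bright    |
|fast salt if banana  |
|all pharmacy letter  |
|year microwave bee   |

Derivation:
Line 1: ['six', 'python', 'bright'] (min_width=17, slack=4)
Line 2: ['fast', 'salt', 'if', 'banana'] (min_width=19, slack=2)
Line 3: ['all', 'pharmacy', 'letter'] (min_width=19, slack=2)
Line 4: ['year', 'microwave', 'bee'] (min_width=18, slack=3)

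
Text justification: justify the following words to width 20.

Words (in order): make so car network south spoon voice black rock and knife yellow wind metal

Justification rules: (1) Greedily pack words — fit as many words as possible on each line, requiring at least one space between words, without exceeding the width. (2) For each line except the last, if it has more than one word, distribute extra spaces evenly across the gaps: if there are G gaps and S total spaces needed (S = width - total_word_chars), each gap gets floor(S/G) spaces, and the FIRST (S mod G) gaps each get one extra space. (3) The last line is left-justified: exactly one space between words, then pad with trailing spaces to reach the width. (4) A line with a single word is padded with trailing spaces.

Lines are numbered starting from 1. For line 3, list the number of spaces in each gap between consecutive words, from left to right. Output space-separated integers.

Answer: 1 1 1

Derivation:
Line 1: ['make', 'so', 'car', 'network'] (min_width=19, slack=1)
Line 2: ['south', 'spoon', 'voice'] (min_width=17, slack=3)
Line 3: ['black', 'rock', 'and', 'knife'] (min_width=20, slack=0)
Line 4: ['yellow', 'wind', 'metal'] (min_width=17, slack=3)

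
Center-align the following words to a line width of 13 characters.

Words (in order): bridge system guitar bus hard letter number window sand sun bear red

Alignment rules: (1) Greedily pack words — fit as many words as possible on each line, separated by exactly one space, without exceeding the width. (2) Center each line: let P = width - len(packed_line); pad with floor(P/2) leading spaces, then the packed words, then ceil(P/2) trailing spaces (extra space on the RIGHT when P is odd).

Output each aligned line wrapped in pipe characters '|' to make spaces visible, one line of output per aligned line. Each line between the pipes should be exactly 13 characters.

Answer: |bridge system|
| guitar bus  |
| hard letter |
|number window|
|sand sun bear|
|     red     |

Derivation:
Line 1: ['bridge', 'system'] (min_width=13, slack=0)
Line 2: ['guitar', 'bus'] (min_width=10, slack=3)
Line 3: ['hard', 'letter'] (min_width=11, slack=2)
Line 4: ['number', 'window'] (min_width=13, slack=0)
Line 5: ['sand', 'sun', 'bear'] (min_width=13, slack=0)
Line 6: ['red'] (min_width=3, slack=10)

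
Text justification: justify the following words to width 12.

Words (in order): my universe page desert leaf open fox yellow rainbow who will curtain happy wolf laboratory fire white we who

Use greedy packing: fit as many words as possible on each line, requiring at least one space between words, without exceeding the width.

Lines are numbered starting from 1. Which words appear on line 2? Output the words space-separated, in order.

Answer: page desert

Derivation:
Line 1: ['my', 'universe'] (min_width=11, slack=1)
Line 2: ['page', 'desert'] (min_width=11, slack=1)
Line 3: ['leaf', 'open'] (min_width=9, slack=3)
Line 4: ['fox', 'yellow'] (min_width=10, slack=2)
Line 5: ['rainbow', 'who'] (min_width=11, slack=1)
Line 6: ['will', 'curtain'] (min_width=12, slack=0)
Line 7: ['happy', 'wolf'] (min_width=10, slack=2)
Line 8: ['laboratory'] (min_width=10, slack=2)
Line 9: ['fire', 'white'] (min_width=10, slack=2)
Line 10: ['we', 'who'] (min_width=6, slack=6)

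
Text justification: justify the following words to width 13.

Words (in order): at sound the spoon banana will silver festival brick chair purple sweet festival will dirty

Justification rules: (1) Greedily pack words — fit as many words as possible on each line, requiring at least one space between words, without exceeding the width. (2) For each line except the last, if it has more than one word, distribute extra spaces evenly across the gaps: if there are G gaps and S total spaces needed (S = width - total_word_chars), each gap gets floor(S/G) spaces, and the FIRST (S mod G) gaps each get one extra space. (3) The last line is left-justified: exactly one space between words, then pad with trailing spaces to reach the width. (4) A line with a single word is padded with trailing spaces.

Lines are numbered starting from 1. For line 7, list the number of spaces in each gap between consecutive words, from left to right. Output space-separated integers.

Line 1: ['at', 'sound', 'the'] (min_width=12, slack=1)
Line 2: ['spoon', 'banana'] (min_width=12, slack=1)
Line 3: ['will', 'silver'] (min_width=11, slack=2)
Line 4: ['festival'] (min_width=8, slack=5)
Line 5: ['brick', 'chair'] (min_width=11, slack=2)
Line 6: ['purple', 'sweet'] (min_width=12, slack=1)
Line 7: ['festival', 'will'] (min_width=13, slack=0)
Line 8: ['dirty'] (min_width=5, slack=8)

Answer: 1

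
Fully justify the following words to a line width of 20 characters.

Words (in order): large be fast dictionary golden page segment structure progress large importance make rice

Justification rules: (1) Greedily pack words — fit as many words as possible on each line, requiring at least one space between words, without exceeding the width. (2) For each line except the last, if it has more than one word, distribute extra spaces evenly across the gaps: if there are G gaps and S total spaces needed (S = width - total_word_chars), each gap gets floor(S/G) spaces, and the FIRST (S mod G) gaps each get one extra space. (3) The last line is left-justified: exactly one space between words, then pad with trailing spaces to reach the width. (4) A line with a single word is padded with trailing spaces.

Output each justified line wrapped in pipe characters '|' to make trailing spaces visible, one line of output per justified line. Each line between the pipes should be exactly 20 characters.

Line 1: ['large', 'be', 'fast'] (min_width=13, slack=7)
Line 2: ['dictionary', 'golden'] (min_width=17, slack=3)
Line 3: ['page', 'segment'] (min_width=12, slack=8)
Line 4: ['structure', 'progress'] (min_width=18, slack=2)
Line 5: ['large', 'importance'] (min_width=16, slack=4)
Line 6: ['make', 'rice'] (min_width=9, slack=11)

Answer: |large     be    fast|
|dictionary    golden|
|page         segment|
|structure   progress|
|large     importance|
|make rice           |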